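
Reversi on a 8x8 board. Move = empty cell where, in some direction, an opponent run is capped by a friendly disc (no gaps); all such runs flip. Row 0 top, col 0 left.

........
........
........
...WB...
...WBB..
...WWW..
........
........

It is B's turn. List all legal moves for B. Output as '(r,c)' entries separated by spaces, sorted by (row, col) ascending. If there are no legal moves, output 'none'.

Answer: (2,2) (3,2) (4,2) (5,2) (6,2) (6,3) (6,4) (6,5) (6,6)

Derivation:
(2,2): flips 1 -> legal
(2,3): no bracket -> illegal
(2,4): no bracket -> illegal
(3,2): flips 1 -> legal
(4,2): flips 1 -> legal
(4,6): no bracket -> illegal
(5,2): flips 1 -> legal
(5,6): no bracket -> illegal
(6,2): flips 1 -> legal
(6,3): flips 1 -> legal
(6,4): flips 1 -> legal
(6,5): flips 1 -> legal
(6,6): flips 1 -> legal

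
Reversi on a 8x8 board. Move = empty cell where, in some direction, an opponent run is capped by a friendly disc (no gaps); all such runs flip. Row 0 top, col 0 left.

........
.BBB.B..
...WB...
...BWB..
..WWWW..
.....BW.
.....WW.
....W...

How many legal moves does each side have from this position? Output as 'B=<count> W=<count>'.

Answer: B=8 W=10

Derivation:
-- B to move --
(1,4): no bracket -> illegal
(2,2): flips 1 -> legal
(2,5): no bracket -> illegal
(3,1): no bracket -> illegal
(3,2): no bracket -> illegal
(3,6): no bracket -> illegal
(4,1): no bracket -> illegal
(4,6): no bracket -> illegal
(4,7): no bracket -> illegal
(5,1): flips 1 -> legal
(5,2): no bracket -> illegal
(5,3): flips 2 -> legal
(5,4): flips 2 -> legal
(5,7): flips 1 -> legal
(6,3): no bracket -> illegal
(6,4): no bracket -> illegal
(6,7): flips 4 -> legal
(7,3): no bracket -> illegal
(7,5): flips 1 -> legal
(7,6): no bracket -> illegal
(7,7): flips 1 -> legal
B mobility = 8
-- W to move --
(0,0): no bracket -> illegal
(0,1): flips 1 -> legal
(0,2): no bracket -> illegal
(0,3): flips 1 -> legal
(0,4): no bracket -> illegal
(0,5): no bracket -> illegal
(0,6): flips 3 -> legal
(1,0): no bracket -> illegal
(1,4): flips 1 -> legal
(1,6): no bracket -> illegal
(2,0): no bracket -> illegal
(2,1): no bracket -> illegal
(2,2): flips 1 -> legal
(2,5): flips 2 -> legal
(2,6): flips 1 -> legal
(3,2): flips 1 -> legal
(3,6): flips 1 -> legal
(4,6): no bracket -> illegal
(5,4): flips 1 -> legal
(6,4): no bracket -> illegal
W mobility = 10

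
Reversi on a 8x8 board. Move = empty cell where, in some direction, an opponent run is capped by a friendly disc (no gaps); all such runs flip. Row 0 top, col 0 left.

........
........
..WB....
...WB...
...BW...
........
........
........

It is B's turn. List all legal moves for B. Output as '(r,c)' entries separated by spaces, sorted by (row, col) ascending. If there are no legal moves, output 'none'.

(1,1): no bracket -> illegal
(1,2): no bracket -> illegal
(1,3): no bracket -> illegal
(2,1): flips 1 -> legal
(2,4): no bracket -> illegal
(3,1): no bracket -> illegal
(3,2): flips 1 -> legal
(3,5): no bracket -> illegal
(4,2): no bracket -> illegal
(4,5): flips 1 -> legal
(5,3): no bracket -> illegal
(5,4): flips 1 -> legal
(5,5): no bracket -> illegal

Answer: (2,1) (3,2) (4,5) (5,4)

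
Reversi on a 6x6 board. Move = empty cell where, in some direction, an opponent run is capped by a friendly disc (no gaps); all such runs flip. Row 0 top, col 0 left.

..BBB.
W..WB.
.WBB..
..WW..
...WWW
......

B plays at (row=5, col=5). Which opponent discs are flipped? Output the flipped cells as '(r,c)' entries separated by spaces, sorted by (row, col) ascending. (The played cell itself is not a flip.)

Answer: (3,3) (4,4)

Derivation:
Dir NW: opp run (4,4) (3,3) capped by B -> flip
Dir N: opp run (4,5), next='.' -> no flip
Dir NE: edge -> no flip
Dir W: first cell '.' (not opp) -> no flip
Dir E: edge -> no flip
Dir SW: edge -> no flip
Dir S: edge -> no flip
Dir SE: edge -> no flip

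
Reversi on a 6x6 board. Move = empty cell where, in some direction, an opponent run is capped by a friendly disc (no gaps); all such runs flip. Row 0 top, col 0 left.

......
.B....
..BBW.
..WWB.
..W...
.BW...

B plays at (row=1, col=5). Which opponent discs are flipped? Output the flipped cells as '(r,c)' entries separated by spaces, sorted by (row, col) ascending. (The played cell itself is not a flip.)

Dir NW: first cell '.' (not opp) -> no flip
Dir N: first cell '.' (not opp) -> no flip
Dir NE: edge -> no flip
Dir W: first cell '.' (not opp) -> no flip
Dir E: edge -> no flip
Dir SW: opp run (2,4) (3,3) (4,2) capped by B -> flip
Dir S: first cell '.' (not opp) -> no flip
Dir SE: edge -> no flip

Answer: (2,4) (3,3) (4,2)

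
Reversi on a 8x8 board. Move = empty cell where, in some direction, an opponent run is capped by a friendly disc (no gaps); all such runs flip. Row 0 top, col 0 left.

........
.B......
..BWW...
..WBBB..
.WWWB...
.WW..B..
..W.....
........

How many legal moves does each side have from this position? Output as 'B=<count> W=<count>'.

Answer: B=11 W=7

Derivation:
-- B to move --
(1,2): flips 1 -> legal
(1,3): flips 2 -> legal
(1,4): flips 1 -> legal
(1,5): flips 1 -> legal
(2,1): no bracket -> illegal
(2,5): flips 2 -> legal
(3,0): no bracket -> illegal
(3,1): flips 1 -> legal
(4,0): flips 3 -> legal
(5,0): no bracket -> illegal
(5,3): flips 1 -> legal
(5,4): no bracket -> illegal
(6,0): flips 2 -> legal
(6,1): flips 2 -> legal
(6,3): no bracket -> illegal
(7,1): no bracket -> illegal
(7,2): flips 4 -> legal
(7,3): no bracket -> illegal
B mobility = 11
-- W to move --
(0,0): no bracket -> illegal
(0,1): no bracket -> illegal
(0,2): no bracket -> illegal
(1,0): no bracket -> illegal
(1,2): flips 1 -> legal
(1,3): no bracket -> illegal
(2,0): no bracket -> illegal
(2,1): flips 1 -> legal
(2,5): flips 1 -> legal
(2,6): no bracket -> illegal
(3,1): no bracket -> illegal
(3,6): flips 3 -> legal
(4,5): flips 2 -> legal
(4,6): flips 1 -> legal
(5,3): no bracket -> illegal
(5,4): flips 2 -> legal
(5,6): no bracket -> illegal
(6,4): no bracket -> illegal
(6,5): no bracket -> illegal
(6,6): no bracket -> illegal
W mobility = 7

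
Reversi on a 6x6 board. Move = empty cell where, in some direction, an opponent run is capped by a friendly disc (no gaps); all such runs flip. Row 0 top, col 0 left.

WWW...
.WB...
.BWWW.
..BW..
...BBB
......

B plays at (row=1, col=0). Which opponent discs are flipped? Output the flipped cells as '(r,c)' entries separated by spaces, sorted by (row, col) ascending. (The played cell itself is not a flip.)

Answer: (1,1)

Derivation:
Dir NW: edge -> no flip
Dir N: opp run (0,0), next=edge -> no flip
Dir NE: opp run (0,1), next=edge -> no flip
Dir W: edge -> no flip
Dir E: opp run (1,1) capped by B -> flip
Dir SW: edge -> no flip
Dir S: first cell '.' (not opp) -> no flip
Dir SE: first cell 'B' (not opp) -> no flip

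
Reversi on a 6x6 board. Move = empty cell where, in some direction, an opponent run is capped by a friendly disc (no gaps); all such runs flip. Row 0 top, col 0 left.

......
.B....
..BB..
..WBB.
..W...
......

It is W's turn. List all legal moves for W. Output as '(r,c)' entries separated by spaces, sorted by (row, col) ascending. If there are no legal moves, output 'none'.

Answer: (1,2) (1,4) (2,4) (3,5)

Derivation:
(0,0): no bracket -> illegal
(0,1): no bracket -> illegal
(0,2): no bracket -> illegal
(1,0): no bracket -> illegal
(1,2): flips 1 -> legal
(1,3): no bracket -> illegal
(1,4): flips 1 -> legal
(2,0): no bracket -> illegal
(2,1): no bracket -> illegal
(2,4): flips 1 -> legal
(2,5): no bracket -> illegal
(3,1): no bracket -> illegal
(3,5): flips 2 -> legal
(4,3): no bracket -> illegal
(4,4): no bracket -> illegal
(4,5): no bracket -> illegal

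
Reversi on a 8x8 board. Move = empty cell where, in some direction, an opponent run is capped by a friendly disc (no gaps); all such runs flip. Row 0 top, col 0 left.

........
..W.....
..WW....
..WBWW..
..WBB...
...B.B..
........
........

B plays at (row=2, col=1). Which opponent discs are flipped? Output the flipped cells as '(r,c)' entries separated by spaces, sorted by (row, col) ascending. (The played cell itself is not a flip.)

Answer: (3,2)

Derivation:
Dir NW: first cell '.' (not opp) -> no flip
Dir N: first cell '.' (not opp) -> no flip
Dir NE: opp run (1,2), next='.' -> no flip
Dir W: first cell '.' (not opp) -> no flip
Dir E: opp run (2,2) (2,3), next='.' -> no flip
Dir SW: first cell '.' (not opp) -> no flip
Dir S: first cell '.' (not opp) -> no flip
Dir SE: opp run (3,2) capped by B -> flip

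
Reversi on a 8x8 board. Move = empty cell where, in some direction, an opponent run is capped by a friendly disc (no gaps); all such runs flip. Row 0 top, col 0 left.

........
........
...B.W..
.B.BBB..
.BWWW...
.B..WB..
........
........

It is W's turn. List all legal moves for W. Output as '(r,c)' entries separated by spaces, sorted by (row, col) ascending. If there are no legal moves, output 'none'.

(1,2): no bracket -> illegal
(1,3): flips 2 -> legal
(1,4): no bracket -> illegal
(2,0): flips 1 -> legal
(2,1): no bracket -> illegal
(2,2): flips 1 -> legal
(2,4): flips 2 -> legal
(2,6): flips 1 -> legal
(3,0): no bracket -> illegal
(3,2): no bracket -> illegal
(3,6): no bracket -> illegal
(4,0): flips 1 -> legal
(4,5): flips 1 -> legal
(4,6): no bracket -> illegal
(5,0): no bracket -> illegal
(5,2): no bracket -> illegal
(5,6): flips 1 -> legal
(6,0): flips 1 -> legal
(6,1): no bracket -> illegal
(6,2): no bracket -> illegal
(6,4): no bracket -> illegal
(6,5): no bracket -> illegal
(6,6): flips 1 -> legal

Answer: (1,3) (2,0) (2,2) (2,4) (2,6) (4,0) (4,5) (5,6) (6,0) (6,6)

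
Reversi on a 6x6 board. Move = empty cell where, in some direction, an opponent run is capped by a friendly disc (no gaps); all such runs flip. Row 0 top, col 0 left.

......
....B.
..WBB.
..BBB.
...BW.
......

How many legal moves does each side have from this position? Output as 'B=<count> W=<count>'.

-- B to move --
(1,1): flips 1 -> legal
(1,2): flips 1 -> legal
(1,3): no bracket -> illegal
(2,1): flips 1 -> legal
(3,1): no bracket -> illegal
(3,5): no bracket -> illegal
(4,5): flips 1 -> legal
(5,3): no bracket -> illegal
(5,4): flips 1 -> legal
(5,5): flips 1 -> legal
B mobility = 6
-- W to move --
(0,3): no bracket -> illegal
(0,4): flips 3 -> legal
(0,5): no bracket -> illegal
(1,2): no bracket -> illegal
(1,3): no bracket -> illegal
(1,5): no bracket -> illegal
(2,1): no bracket -> illegal
(2,5): flips 2 -> legal
(3,1): no bracket -> illegal
(3,5): no bracket -> illegal
(4,1): no bracket -> illegal
(4,2): flips 2 -> legal
(4,5): no bracket -> illegal
(5,2): no bracket -> illegal
(5,3): no bracket -> illegal
(5,4): no bracket -> illegal
W mobility = 3

Answer: B=6 W=3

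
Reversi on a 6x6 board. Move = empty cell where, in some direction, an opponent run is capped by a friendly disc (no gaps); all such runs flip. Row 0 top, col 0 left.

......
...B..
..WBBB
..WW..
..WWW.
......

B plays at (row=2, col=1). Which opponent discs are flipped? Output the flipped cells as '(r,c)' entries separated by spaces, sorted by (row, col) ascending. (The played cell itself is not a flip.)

Dir NW: first cell '.' (not opp) -> no flip
Dir N: first cell '.' (not opp) -> no flip
Dir NE: first cell '.' (not opp) -> no flip
Dir W: first cell '.' (not opp) -> no flip
Dir E: opp run (2,2) capped by B -> flip
Dir SW: first cell '.' (not opp) -> no flip
Dir S: first cell '.' (not opp) -> no flip
Dir SE: opp run (3,2) (4,3), next='.' -> no flip

Answer: (2,2)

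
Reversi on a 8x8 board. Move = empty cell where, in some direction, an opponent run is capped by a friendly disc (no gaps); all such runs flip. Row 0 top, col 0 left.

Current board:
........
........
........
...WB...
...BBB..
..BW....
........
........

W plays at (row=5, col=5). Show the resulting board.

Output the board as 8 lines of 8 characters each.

Answer: ........
........
........
...WB...
...BWB..
..BW.W..
........
........

Derivation:
Place W at (5,5); scan 8 dirs for brackets.
Dir NW: opp run (4,4) capped by W -> flip
Dir N: opp run (4,5), next='.' -> no flip
Dir NE: first cell '.' (not opp) -> no flip
Dir W: first cell '.' (not opp) -> no flip
Dir E: first cell '.' (not opp) -> no flip
Dir SW: first cell '.' (not opp) -> no flip
Dir S: first cell '.' (not opp) -> no flip
Dir SE: first cell '.' (not opp) -> no flip
All flips: (4,4)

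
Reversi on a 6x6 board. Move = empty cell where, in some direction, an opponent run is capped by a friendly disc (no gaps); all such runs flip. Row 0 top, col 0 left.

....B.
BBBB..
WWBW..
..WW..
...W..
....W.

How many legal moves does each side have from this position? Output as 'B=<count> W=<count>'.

Answer: B=7 W=4

Derivation:
-- B to move --
(1,4): no bracket -> illegal
(2,4): flips 1 -> legal
(3,0): flips 2 -> legal
(3,1): flips 1 -> legal
(3,4): flips 1 -> legal
(4,1): no bracket -> illegal
(4,2): flips 1 -> legal
(4,4): flips 1 -> legal
(4,5): no bracket -> illegal
(5,2): no bracket -> illegal
(5,3): flips 3 -> legal
(5,5): no bracket -> illegal
B mobility = 7
-- W to move --
(0,0): flips 3 -> legal
(0,1): flips 2 -> legal
(0,2): flips 3 -> legal
(0,3): flips 2 -> legal
(0,5): no bracket -> illegal
(1,4): no bracket -> illegal
(1,5): no bracket -> illegal
(2,4): no bracket -> illegal
(3,1): no bracket -> illegal
W mobility = 4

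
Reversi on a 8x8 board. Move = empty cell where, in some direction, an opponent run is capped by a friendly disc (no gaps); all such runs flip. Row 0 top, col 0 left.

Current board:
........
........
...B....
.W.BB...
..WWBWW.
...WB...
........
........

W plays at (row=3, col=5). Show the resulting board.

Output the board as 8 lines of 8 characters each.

Answer: ........
........
...B....
.W.BBW..
..WWWWW.
...WB...
........
........

Derivation:
Place W at (3,5); scan 8 dirs for brackets.
Dir NW: first cell '.' (not opp) -> no flip
Dir N: first cell '.' (not opp) -> no flip
Dir NE: first cell '.' (not opp) -> no flip
Dir W: opp run (3,4) (3,3), next='.' -> no flip
Dir E: first cell '.' (not opp) -> no flip
Dir SW: opp run (4,4) capped by W -> flip
Dir S: first cell 'W' (not opp) -> no flip
Dir SE: first cell 'W' (not opp) -> no flip
All flips: (4,4)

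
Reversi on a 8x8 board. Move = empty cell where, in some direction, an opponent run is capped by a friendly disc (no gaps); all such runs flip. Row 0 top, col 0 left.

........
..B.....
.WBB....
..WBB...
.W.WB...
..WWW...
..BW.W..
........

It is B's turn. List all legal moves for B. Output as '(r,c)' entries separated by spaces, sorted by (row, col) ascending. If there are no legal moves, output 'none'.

Answer: (2,0) (3,0) (3,1) (4,2) (5,0) (6,1) (6,4) (7,3)

Derivation:
(1,0): no bracket -> illegal
(1,1): no bracket -> illegal
(2,0): flips 1 -> legal
(3,0): flips 1 -> legal
(3,1): flips 1 -> legal
(4,0): no bracket -> illegal
(4,2): flips 3 -> legal
(4,5): no bracket -> illegal
(5,0): flips 2 -> legal
(5,1): no bracket -> illegal
(5,5): no bracket -> illegal
(5,6): no bracket -> illegal
(6,1): flips 2 -> legal
(6,4): flips 2 -> legal
(6,6): no bracket -> illegal
(7,2): no bracket -> illegal
(7,3): flips 3 -> legal
(7,4): no bracket -> illegal
(7,5): no bracket -> illegal
(7,6): no bracket -> illegal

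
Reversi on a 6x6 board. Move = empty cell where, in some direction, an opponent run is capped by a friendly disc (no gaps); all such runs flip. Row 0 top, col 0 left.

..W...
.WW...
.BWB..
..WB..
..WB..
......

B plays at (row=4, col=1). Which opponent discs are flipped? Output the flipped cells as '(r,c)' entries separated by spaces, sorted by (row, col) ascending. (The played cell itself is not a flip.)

Dir NW: first cell '.' (not opp) -> no flip
Dir N: first cell '.' (not opp) -> no flip
Dir NE: opp run (3,2) capped by B -> flip
Dir W: first cell '.' (not opp) -> no flip
Dir E: opp run (4,2) capped by B -> flip
Dir SW: first cell '.' (not opp) -> no flip
Dir S: first cell '.' (not opp) -> no flip
Dir SE: first cell '.' (not opp) -> no flip

Answer: (3,2) (4,2)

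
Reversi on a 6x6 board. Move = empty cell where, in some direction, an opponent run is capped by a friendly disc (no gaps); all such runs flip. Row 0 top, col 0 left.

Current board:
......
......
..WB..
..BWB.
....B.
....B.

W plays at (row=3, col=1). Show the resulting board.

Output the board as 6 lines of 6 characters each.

Answer: ......
......
..WB..
.WWWB.
....B.
....B.

Derivation:
Place W at (3,1); scan 8 dirs for brackets.
Dir NW: first cell '.' (not opp) -> no flip
Dir N: first cell '.' (not opp) -> no flip
Dir NE: first cell 'W' (not opp) -> no flip
Dir W: first cell '.' (not opp) -> no flip
Dir E: opp run (3,2) capped by W -> flip
Dir SW: first cell '.' (not opp) -> no flip
Dir S: first cell '.' (not opp) -> no flip
Dir SE: first cell '.' (not opp) -> no flip
All flips: (3,2)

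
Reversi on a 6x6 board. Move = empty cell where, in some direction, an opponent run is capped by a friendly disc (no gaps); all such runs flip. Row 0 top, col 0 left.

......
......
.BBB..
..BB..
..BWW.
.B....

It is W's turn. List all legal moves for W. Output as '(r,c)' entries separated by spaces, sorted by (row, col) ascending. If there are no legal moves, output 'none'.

Answer: (1,0) (1,1) (1,3) (4,1)

Derivation:
(1,0): flips 2 -> legal
(1,1): flips 2 -> legal
(1,2): no bracket -> illegal
(1,3): flips 2 -> legal
(1,4): no bracket -> illegal
(2,0): no bracket -> illegal
(2,4): no bracket -> illegal
(3,0): no bracket -> illegal
(3,1): no bracket -> illegal
(3,4): no bracket -> illegal
(4,0): no bracket -> illegal
(4,1): flips 1 -> legal
(5,0): no bracket -> illegal
(5,2): no bracket -> illegal
(5,3): no bracket -> illegal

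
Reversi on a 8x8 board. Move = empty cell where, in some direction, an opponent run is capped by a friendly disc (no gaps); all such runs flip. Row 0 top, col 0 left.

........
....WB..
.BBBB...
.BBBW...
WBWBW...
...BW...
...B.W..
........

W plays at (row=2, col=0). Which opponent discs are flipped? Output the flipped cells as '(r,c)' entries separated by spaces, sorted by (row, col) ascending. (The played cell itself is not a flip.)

Dir NW: edge -> no flip
Dir N: first cell '.' (not opp) -> no flip
Dir NE: first cell '.' (not opp) -> no flip
Dir W: edge -> no flip
Dir E: opp run (2,1) (2,2) (2,3) (2,4), next='.' -> no flip
Dir SW: edge -> no flip
Dir S: first cell '.' (not opp) -> no flip
Dir SE: opp run (3,1) capped by W -> flip

Answer: (3,1)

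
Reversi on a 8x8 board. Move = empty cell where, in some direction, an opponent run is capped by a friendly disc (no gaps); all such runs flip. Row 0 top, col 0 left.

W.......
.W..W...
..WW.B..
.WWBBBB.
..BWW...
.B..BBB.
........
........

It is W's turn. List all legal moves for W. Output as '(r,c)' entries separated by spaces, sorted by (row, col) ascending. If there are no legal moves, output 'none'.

(1,5): no bracket -> illegal
(1,6): flips 2 -> legal
(2,4): flips 1 -> legal
(2,6): flips 1 -> legal
(2,7): no bracket -> illegal
(3,7): flips 4 -> legal
(4,0): no bracket -> illegal
(4,1): flips 1 -> legal
(4,5): flips 1 -> legal
(4,6): no bracket -> illegal
(4,7): flips 2 -> legal
(5,0): no bracket -> illegal
(5,2): flips 1 -> legal
(5,3): flips 1 -> legal
(5,7): no bracket -> illegal
(6,0): no bracket -> illegal
(6,1): no bracket -> illegal
(6,2): no bracket -> illegal
(6,3): no bracket -> illegal
(6,4): flips 1 -> legal
(6,5): flips 1 -> legal
(6,6): flips 1 -> legal
(6,7): no bracket -> illegal

Answer: (1,6) (2,4) (2,6) (3,7) (4,1) (4,5) (4,7) (5,2) (5,3) (6,4) (6,5) (6,6)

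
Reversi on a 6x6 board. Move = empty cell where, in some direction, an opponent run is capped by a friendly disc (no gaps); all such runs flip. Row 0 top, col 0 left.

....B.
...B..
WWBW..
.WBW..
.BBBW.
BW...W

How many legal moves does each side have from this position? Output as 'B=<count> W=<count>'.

Answer: B=9 W=5

Derivation:
-- B to move --
(1,0): flips 1 -> legal
(1,1): flips 2 -> legal
(1,2): no bracket -> illegal
(1,4): flips 1 -> legal
(2,4): flips 2 -> legal
(3,0): flips 1 -> legal
(3,4): flips 1 -> legal
(3,5): no bracket -> illegal
(4,0): flips 1 -> legal
(4,5): flips 1 -> legal
(5,2): flips 1 -> legal
(5,3): no bracket -> illegal
(5,4): no bracket -> illegal
B mobility = 9
-- W to move --
(0,2): no bracket -> illegal
(0,3): flips 1 -> legal
(0,5): no bracket -> illegal
(1,1): flips 1 -> legal
(1,2): no bracket -> illegal
(1,4): no bracket -> illegal
(1,5): no bracket -> illegal
(2,4): no bracket -> illegal
(3,0): no bracket -> illegal
(3,4): no bracket -> illegal
(4,0): flips 3 -> legal
(5,2): no bracket -> illegal
(5,3): flips 2 -> legal
(5,4): flips 2 -> legal
W mobility = 5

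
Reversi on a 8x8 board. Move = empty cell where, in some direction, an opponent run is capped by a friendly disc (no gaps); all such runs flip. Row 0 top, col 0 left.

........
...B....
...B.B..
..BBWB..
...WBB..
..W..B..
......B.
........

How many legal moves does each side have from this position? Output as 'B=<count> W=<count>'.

Answer: B=5 W=9

Derivation:
-- B to move --
(2,4): flips 1 -> legal
(4,1): no bracket -> illegal
(4,2): flips 1 -> legal
(5,1): no bracket -> illegal
(5,3): flips 1 -> legal
(5,4): flips 1 -> legal
(6,1): flips 3 -> legal
(6,2): no bracket -> illegal
(6,3): no bracket -> illegal
B mobility = 5
-- W to move --
(0,2): no bracket -> illegal
(0,3): flips 3 -> legal
(0,4): no bracket -> illegal
(1,2): flips 1 -> legal
(1,4): no bracket -> illegal
(1,5): no bracket -> illegal
(1,6): flips 1 -> legal
(2,1): flips 1 -> legal
(2,2): no bracket -> illegal
(2,4): no bracket -> illegal
(2,6): no bracket -> illegal
(3,1): flips 2 -> legal
(3,6): flips 1 -> legal
(4,1): no bracket -> illegal
(4,2): no bracket -> illegal
(4,6): flips 2 -> legal
(5,3): no bracket -> illegal
(5,4): flips 1 -> legal
(5,6): flips 1 -> legal
(5,7): no bracket -> illegal
(6,4): no bracket -> illegal
(6,5): no bracket -> illegal
(6,7): no bracket -> illegal
(7,5): no bracket -> illegal
(7,6): no bracket -> illegal
(7,7): no bracket -> illegal
W mobility = 9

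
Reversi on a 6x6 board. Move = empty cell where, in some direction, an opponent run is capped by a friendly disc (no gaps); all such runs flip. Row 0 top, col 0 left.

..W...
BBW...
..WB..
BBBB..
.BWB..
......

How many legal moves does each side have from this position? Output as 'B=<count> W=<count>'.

-- B to move --
(0,1): flips 1 -> legal
(0,3): no bracket -> illegal
(1,3): flips 2 -> legal
(2,1): flips 1 -> legal
(5,1): flips 1 -> legal
(5,2): flips 1 -> legal
(5,3): flips 1 -> legal
B mobility = 6
-- W to move --
(0,0): flips 1 -> legal
(0,1): no bracket -> illegal
(1,3): no bracket -> illegal
(1,4): no bracket -> illegal
(2,0): flips 2 -> legal
(2,1): no bracket -> illegal
(2,4): flips 2 -> legal
(3,4): flips 1 -> legal
(4,0): flips 2 -> legal
(4,4): flips 2 -> legal
(5,0): no bracket -> illegal
(5,1): no bracket -> illegal
(5,2): no bracket -> illegal
(5,3): no bracket -> illegal
(5,4): no bracket -> illegal
W mobility = 6

Answer: B=6 W=6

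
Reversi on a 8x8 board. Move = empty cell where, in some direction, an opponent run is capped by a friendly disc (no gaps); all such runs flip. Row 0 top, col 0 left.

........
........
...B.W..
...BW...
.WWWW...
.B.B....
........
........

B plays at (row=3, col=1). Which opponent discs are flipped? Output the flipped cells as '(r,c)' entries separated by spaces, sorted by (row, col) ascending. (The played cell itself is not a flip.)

Answer: (4,1) (4,2)

Derivation:
Dir NW: first cell '.' (not opp) -> no flip
Dir N: first cell '.' (not opp) -> no flip
Dir NE: first cell '.' (not opp) -> no flip
Dir W: first cell '.' (not opp) -> no flip
Dir E: first cell '.' (not opp) -> no flip
Dir SW: first cell '.' (not opp) -> no flip
Dir S: opp run (4,1) capped by B -> flip
Dir SE: opp run (4,2) capped by B -> flip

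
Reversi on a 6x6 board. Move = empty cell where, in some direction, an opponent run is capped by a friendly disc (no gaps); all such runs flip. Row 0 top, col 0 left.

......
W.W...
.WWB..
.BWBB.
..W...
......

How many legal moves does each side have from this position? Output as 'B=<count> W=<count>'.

-- B to move --
(0,0): no bracket -> illegal
(0,1): flips 1 -> legal
(0,2): no bracket -> illegal
(0,3): no bracket -> illegal
(1,1): flips 2 -> legal
(1,3): flips 1 -> legal
(2,0): flips 2 -> legal
(3,0): no bracket -> illegal
(4,1): flips 1 -> legal
(4,3): no bracket -> illegal
(5,1): flips 1 -> legal
(5,2): no bracket -> illegal
(5,3): flips 1 -> legal
B mobility = 7
-- W to move --
(1,3): no bracket -> illegal
(1,4): flips 1 -> legal
(2,0): flips 1 -> legal
(2,4): flips 2 -> legal
(2,5): no bracket -> illegal
(3,0): flips 1 -> legal
(3,5): flips 2 -> legal
(4,0): flips 1 -> legal
(4,1): flips 1 -> legal
(4,3): no bracket -> illegal
(4,4): flips 1 -> legal
(4,5): flips 2 -> legal
W mobility = 9

Answer: B=7 W=9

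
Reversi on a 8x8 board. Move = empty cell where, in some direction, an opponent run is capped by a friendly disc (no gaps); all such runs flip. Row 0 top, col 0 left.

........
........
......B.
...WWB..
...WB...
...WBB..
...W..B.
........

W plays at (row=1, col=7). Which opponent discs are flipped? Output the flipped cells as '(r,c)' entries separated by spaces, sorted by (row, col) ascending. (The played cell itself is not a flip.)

Dir NW: first cell '.' (not opp) -> no flip
Dir N: first cell '.' (not opp) -> no flip
Dir NE: edge -> no flip
Dir W: first cell '.' (not opp) -> no flip
Dir E: edge -> no flip
Dir SW: opp run (2,6) (3,5) (4,4) capped by W -> flip
Dir S: first cell '.' (not opp) -> no flip
Dir SE: edge -> no flip

Answer: (2,6) (3,5) (4,4)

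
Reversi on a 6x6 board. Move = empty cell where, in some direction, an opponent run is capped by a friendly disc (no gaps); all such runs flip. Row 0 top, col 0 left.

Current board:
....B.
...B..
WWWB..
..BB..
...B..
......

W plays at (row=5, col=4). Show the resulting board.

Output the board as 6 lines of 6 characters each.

Answer: ....B.
...B..
WWWB..
..WB..
...W..
....W.

Derivation:
Place W at (5,4); scan 8 dirs for brackets.
Dir NW: opp run (4,3) (3,2) capped by W -> flip
Dir N: first cell '.' (not opp) -> no flip
Dir NE: first cell '.' (not opp) -> no flip
Dir W: first cell '.' (not opp) -> no flip
Dir E: first cell '.' (not opp) -> no flip
Dir SW: edge -> no flip
Dir S: edge -> no flip
Dir SE: edge -> no flip
All flips: (3,2) (4,3)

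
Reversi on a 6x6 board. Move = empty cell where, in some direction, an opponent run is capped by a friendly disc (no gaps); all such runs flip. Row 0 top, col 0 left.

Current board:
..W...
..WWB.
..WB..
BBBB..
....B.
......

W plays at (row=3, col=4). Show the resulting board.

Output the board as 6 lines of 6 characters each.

Place W at (3,4); scan 8 dirs for brackets.
Dir NW: opp run (2,3) capped by W -> flip
Dir N: first cell '.' (not opp) -> no flip
Dir NE: first cell '.' (not opp) -> no flip
Dir W: opp run (3,3) (3,2) (3,1) (3,0), next=edge -> no flip
Dir E: first cell '.' (not opp) -> no flip
Dir SW: first cell '.' (not opp) -> no flip
Dir S: opp run (4,4), next='.' -> no flip
Dir SE: first cell '.' (not opp) -> no flip
All flips: (2,3)

Answer: ..W...
..WWB.
..WW..
BBBBW.
....B.
......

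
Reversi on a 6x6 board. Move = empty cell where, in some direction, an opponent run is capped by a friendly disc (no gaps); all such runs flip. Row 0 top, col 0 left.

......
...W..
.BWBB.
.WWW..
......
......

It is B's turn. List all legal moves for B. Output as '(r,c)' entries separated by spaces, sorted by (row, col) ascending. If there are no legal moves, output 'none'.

Answer: (0,2) (0,3) (4,1) (4,2) (4,3)

Derivation:
(0,2): flips 1 -> legal
(0,3): flips 1 -> legal
(0,4): no bracket -> illegal
(1,1): no bracket -> illegal
(1,2): no bracket -> illegal
(1,4): no bracket -> illegal
(2,0): no bracket -> illegal
(3,0): no bracket -> illegal
(3,4): no bracket -> illegal
(4,0): no bracket -> illegal
(4,1): flips 2 -> legal
(4,2): flips 1 -> legal
(4,3): flips 2 -> legal
(4,4): no bracket -> illegal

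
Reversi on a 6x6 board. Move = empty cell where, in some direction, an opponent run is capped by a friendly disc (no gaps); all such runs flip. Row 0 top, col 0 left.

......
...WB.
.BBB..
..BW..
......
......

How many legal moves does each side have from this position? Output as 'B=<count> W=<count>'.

Answer: B=6 W=3

Derivation:
-- B to move --
(0,2): no bracket -> illegal
(0,3): flips 1 -> legal
(0,4): flips 1 -> legal
(1,2): flips 1 -> legal
(2,4): no bracket -> illegal
(3,4): flips 1 -> legal
(4,2): no bracket -> illegal
(4,3): flips 1 -> legal
(4,4): flips 1 -> legal
B mobility = 6
-- W to move --
(0,3): no bracket -> illegal
(0,4): no bracket -> illegal
(0,5): no bracket -> illegal
(1,0): no bracket -> illegal
(1,1): flips 1 -> legal
(1,2): no bracket -> illegal
(1,5): flips 1 -> legal
(2,0): no bracket -> illegal
(2,4): no bracket -> illegal
(2,5): no bracket -> illegal
(3,0): no bracket -> illegal
(3,1): flips 2 -> legal
(3,4): no bracket -> illegal
(4,1): no bracket -> illegal
(4,2): no bracket -> illegal
(4,3): no bracket -> illegal
W mobility = 3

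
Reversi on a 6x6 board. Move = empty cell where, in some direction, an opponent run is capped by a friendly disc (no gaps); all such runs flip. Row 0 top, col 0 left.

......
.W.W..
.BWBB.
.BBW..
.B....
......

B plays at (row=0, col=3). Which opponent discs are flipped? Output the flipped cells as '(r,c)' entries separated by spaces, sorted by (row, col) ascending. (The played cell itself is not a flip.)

Dir NW: edge -> no flip
Dir N: edge -> no flip
Dir NE: edge -> no flip
Dir W: first cell '.' (not opp) -> no flip
Dir E: first cell '.' (not opp) -> no flip
Dir SW: first cell '.' (not opp) -> no flip
Dir S: opp run (1,3) capped by B -> flip
Dir SE: first cell '.' (not opp) -> no flip

Answer: (1,3)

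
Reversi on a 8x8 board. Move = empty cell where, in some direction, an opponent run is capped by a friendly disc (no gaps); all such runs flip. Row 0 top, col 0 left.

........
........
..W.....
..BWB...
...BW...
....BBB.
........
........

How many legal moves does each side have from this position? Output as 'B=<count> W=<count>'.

-- B to move --
(1,1): flips 3 -> legal
(1,2): flips 1 -> legal
(1,3): no bracket -> illegal
(2,1): no bracket -> illegal
(2,3): flips 1 -> legal
(2,4): no bracket -> illegal
(3,1): no bracket -> illegal
(3,5): no bracket -> illegal
(4,2): no bracket -> illegal
(4,5): flips 1 -> legal
(5,3): no bracket -> illegal
B mobility = 4
-- W to move --
(2,1): no bracket -> illegal
(2,3): no bracket -> illegal
(2,4): flips 1 -> legal
(2,5): no bracket -> illegal
(3,1): flips 1 -> legal
(3,5): flips 1 -> legal
(4,1): no bracket -> illegal
(4,2): flips 2 -> legal
(4,5): no bracket -> illegal
(4,6): no bracket -> illegal
(4,7): no bracket -> illegal
(5,2): no bracket -> illegal
(5,3): flips 1 -> legal
(5,7): no bracket -> illegal
(6,3): no bracket -> illegal
(6,4): flips 1 -> legal
(6,5): no bracket -> illegal
(6,6): flips 1 -> legal
(6,7): no bracket -> illegal
W mobility = 7

Answer: B=4 W=7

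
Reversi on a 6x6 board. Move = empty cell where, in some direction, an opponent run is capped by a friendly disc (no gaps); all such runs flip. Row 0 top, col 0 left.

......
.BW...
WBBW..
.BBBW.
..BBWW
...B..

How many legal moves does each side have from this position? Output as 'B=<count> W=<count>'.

-- B to move --
(0,1): no bracket -> illegal
(0,2): flips 1 -> legal
(0,3): flips 1 -> legal
(1,0): no bracket -> illegal
(1,3): flips 2 -> legal
(1,4): flips 1 -> legal
(2,4): flips 1 -> legal
(2,5): flips 1 -> legal
(3,0): no bracket -> illegal
(3,5): flips 2 -> legal
(5,4): no bracket -> illegal
(5,5): flips 1 -> legal
B mobility = 8
-- W to move --
(0,0): flips 3 -> legal
(0,1): no bracket -> illegal
(0,2): flips 1 -> legal
(1,0): flips 1 -> legal
(1,3): no bracket -> illegal
(2,4): no bracket -> illegal
(3,0): flips 4 -> legal
(4,0): no bracket -> illegal
(4,1): flips 3 -> legal
(5,1): no bracket -> illegal
(5,2): flips 4 -> legal
(5,4): no bracket -> illegal
W mobility = 6

Answer: B=8 W=6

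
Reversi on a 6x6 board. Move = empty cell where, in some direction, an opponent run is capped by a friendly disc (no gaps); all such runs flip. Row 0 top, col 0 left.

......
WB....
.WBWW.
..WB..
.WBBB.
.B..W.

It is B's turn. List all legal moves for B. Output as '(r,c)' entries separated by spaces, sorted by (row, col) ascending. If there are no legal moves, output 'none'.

(0,0): no bracket -> illegal
(0,1): no bracket -> illegal
(1,2): no bracket -> illegal
(1,3): flips 1 -> legal
(1,4): no bracket -> illegal
(1,5): flips 1 -> legal
(2,0): flips 1 -> legal
(2,5): flips 2 -> legal
(3,0): no bracket -> illegal
(3,1): flips 3 -> legal
(3,4): no bracket -> illegal
(3,5): no bracket -> illegal
(4,0): flips 1 -> legal
(4,5): no bracket -> illegal
(5,0): no bracket -> illegal
(5,2): no bracket -> illegal
(5,3): no bracket -> illegal
(5,5): no bracket -> illegal

Answer: (1,3) (1,5) (2,0) (2,5) (3,1) (4,0)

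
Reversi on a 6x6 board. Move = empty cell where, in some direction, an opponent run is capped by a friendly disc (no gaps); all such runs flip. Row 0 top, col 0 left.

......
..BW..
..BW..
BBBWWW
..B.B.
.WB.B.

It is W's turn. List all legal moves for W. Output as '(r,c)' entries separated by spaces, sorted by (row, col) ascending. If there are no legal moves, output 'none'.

Answer: (0,1) (1,1) (2,1) (4,0) (4,1) (5,3) (5,5)

Derivation:
(0,1): flips 1 -> legal
(0,2): no bracket -> illegal
(0,3): no bracket -> illegal
(1,1): flips 2 -> legal
(2,0): no bracket -> illegal
(2,1): flips 1 -> legal
(4,0): flips 2 -> legal
(4,1): flips 1 -> legal
(4,3): no bracket -> illegal
(4,5): no bracket -> illegal
(5,3): flips 2 -> legal
(5,5): flips 1 -> legal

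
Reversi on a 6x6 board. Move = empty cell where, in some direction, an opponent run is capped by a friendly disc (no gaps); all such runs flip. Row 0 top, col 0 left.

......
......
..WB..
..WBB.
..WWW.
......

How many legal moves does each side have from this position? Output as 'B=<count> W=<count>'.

Answer: B=9 W=5

Derivation:
-- B to move --
(1,1): flips 1 -> legal
(1,2): no bracket -> illegal
(1,3): no bracket -> illegal
(2,1): flips 1 -> legal
(3,1): flips 1 -> legal
(3,5): no bracket -> illegal
(4,1): flips 1 -> legal
(4,5): no bracket -> illegal
(5,1): flips 1 -> legal
(5,2): flips 1 -> legal
(5,3): flips 1 -> legal
(5,4): flips 1 -> legal
(5,5): flips 1 -> legal
B mobility = 9
-- W to move --
(1,2): no bracket -> illegal
(1,3): flips 2 -> legal
(1,4): flips 1 -> legal
(2,4): flips 3 -> legal
(2,5): flips 1 -> legal
(3,5): flips 2 -> legal
(4,5): no bracket -> illegal
W mobility = 5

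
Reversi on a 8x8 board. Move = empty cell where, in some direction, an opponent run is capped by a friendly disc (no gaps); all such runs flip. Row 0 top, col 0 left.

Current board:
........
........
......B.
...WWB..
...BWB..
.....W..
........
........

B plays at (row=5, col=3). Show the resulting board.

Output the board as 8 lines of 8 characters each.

Place B at (5,3); scan 8 dirs for brackets.
Dir NW: first cell '.' (not opp) -> no flip
Dir N: first cell 'B' (not opp) -> no flip
Dir NE: opp run (4,4) capped by B -> flip
Dir W: first cell '.' (not opp) -> no flip
Dir E: first cell '.' (not opp) -> no flip
Dir SW: first cell '.' (not opp) -> no flip
Dir S: first cell '.' (not opp) -> no flip
Dir SE: first cell '.' (not opp) -> no flip
All flips: (4,4)

Answer: ........
........
......B.
...WWB..
...BBB..
...B.W..
........
........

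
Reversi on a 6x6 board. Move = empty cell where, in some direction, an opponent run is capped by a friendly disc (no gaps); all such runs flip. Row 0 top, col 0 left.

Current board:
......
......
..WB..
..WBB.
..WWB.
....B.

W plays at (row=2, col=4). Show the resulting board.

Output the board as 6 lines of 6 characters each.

Place W at (2,4); scan 8 dirs for brackets.
Dir NW: first cell '.' (not opp) -> no flip
Dir N: first cell '.' (not opp) -> no flip
Dir NE: first cell '.' (not opp) -> no flip
Dir W: opp run (2,3) capped by W -> flip
Dir E: first cell '.' (not opp) -> no flip
Dir SW: opp run (3,3) capped by W -> flip
Dir S: opp run (3,4) (4,4) (5,4), next=edge -> no flip
Dir SE: first cell '.' (not opp) -> no flip
All flips: (2,3) (3,3)

Answer: ......
......
..WWW.
..WWB.
..WWB.
....B.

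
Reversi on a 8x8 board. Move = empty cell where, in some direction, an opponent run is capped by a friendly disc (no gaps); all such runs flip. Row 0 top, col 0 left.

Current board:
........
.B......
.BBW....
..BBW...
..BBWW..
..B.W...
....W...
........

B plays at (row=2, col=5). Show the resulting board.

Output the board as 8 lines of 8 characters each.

Answer: ........
.B......
.BBW.B..
..BBB...
..BBWW..
..B.W...
....W...
........

Derivation:
Place B at (2,5); scan 8 dirs for brackets.
Dir NW: first cell '.' (not opp) -> no flip
Dir N: first cell '.' (not opp) -> no flip
Dir NE: first cell '.' (not opp) -> no flip
Dir W: first cell '.' (not opp) -> no flip
Dir E: first cell '.' (not opp) -> no flip
Dir SW: opp run (3,4) capped by B -> flip
Dir S: first cell '.' (not opp) -> no flip
Dir SE: first cell '.' (not opp) -> no flip
All flips: (3,4)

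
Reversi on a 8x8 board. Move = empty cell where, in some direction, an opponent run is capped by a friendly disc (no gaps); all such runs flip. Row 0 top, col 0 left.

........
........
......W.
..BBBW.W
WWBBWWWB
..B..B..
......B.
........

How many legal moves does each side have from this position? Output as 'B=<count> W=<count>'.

Answer: B=7 W=9

Derivation:
-- B to move --
(1,5): no bracket -> illegal
(1,6): no bracket -> illegal
(1,7): no bracket -> illegal
(2,4): no bracket -> illegal
(2,5): flips 2 -> legal
(2,7): flips 1 -> legal
(3,0): flips 1 -> legal
(3,1): no bracket -> illegal
(3,6): flips 1 -> legal
(5,0): flips 1 -> legal
(5,1): no bracket -> illegal
(5,3): no bracket -> illegal
(5,4): flips 1 -> legal
(5,6): flips 1 -> legal
(5,7): no bracket -> illegal
B mobility = 7
-- W to move --
(2,1): no bracket -> illegal
(2,2): flips 1 -> legal
(2,3): flips 2 -> legal
(2,4): flips 1 -> legal
(2,5): no bracket -> illegal
(3,1): flips 3 -> legal
(3,6): no bracket -> illegal
(5,1): no bracket -> illegal
(5,3): no bracket -> illegal
(5,4): no bracket -> illegal
(5,6): no bracket -> illegal
(5,7): flips 1 -> legal
(6,1): no bracket -> illegal
(6,2): no bracket -> illegal
(6,3): flips 1 -> legal
(6,4): flips 1 -> legal
(6,5): flips 1 -> legal
(6,7): no bracket -> illegal
(7,5): no bracket -> illegal
(7,6): no bracket -> illegal
(7,7): flips 2 -> legal
W mobility = 9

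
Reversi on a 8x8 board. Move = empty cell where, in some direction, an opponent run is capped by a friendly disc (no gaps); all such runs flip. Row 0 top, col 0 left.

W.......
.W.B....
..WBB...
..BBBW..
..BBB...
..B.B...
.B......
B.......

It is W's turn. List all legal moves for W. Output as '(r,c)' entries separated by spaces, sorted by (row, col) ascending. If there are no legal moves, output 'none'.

(0,2): flips 2 -> legal
(0,3): no bracket -> illegal
(0,4): flips 1 -> legal
(1,2): no bracket -> illegal
(1,4): no bracket -> illegal
(1,5): no bracket -> illegal
(2,1): no bracket -> illegal
(2,5): flips 2 -> legal
(3,1): flips 3 -> legal
(4,1): no bracket -> illegal
(4,5): no bracket -> illegal
(5,0): no bracket -> illegal
(5,1): no bracket -> illegal
(5,3): flips 1 -> legal
(5,5): flips 2 -> legal
(6,0): no bracket -> illegal
(6,2): flips 3 -> legal
(6,3): no bracket -> illegal
(6,4): no bracket -> illegal
(6,5): no bracket -> illegal
(7,1): no bracket -> illegal
(7,2): no bracket -> illegal

Answer: (0,2) (0,4) (2,5) (3,1) (5,3) (5,5) (6,2)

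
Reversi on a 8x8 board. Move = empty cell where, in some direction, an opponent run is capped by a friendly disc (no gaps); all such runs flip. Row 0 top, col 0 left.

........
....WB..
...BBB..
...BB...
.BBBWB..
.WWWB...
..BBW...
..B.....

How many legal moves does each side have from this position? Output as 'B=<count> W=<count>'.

Answer: B=13 W=15

Derivation:
-- B to move --
(0,3): flips 1 -> legal
(0,4): flips 1 -> legal
(0,5): flips 1 -> legal
(1,3): flips 1 -> legal
(3,5): flips 2 -> legal
(4,0): flips 1 -> legal
(5,0): flips 3 -> legal
(5,5): flips 1 -> legal
(6,0): flips 1 -> legal
(6,1): flips 2 -> legal
(6,5): flips 1 -> legal
(7,3): no bracket -> illegal
(7,4): flips 1 -> legal
(7,5): flips 2 -> legal
B mobility = 13
-- W to move --
(0,4): no bracket -> illegal
(0,5): no bracket -> illegal
(0,6): flips 4 -> legal
(1,2): no bracket -> illegal
(1,3): flips 3 -> legal
(1,6): flips 4 -> legal
(2,2): flips 1 -> legal
(2,6): no bracket -> illegal
(3,0): flips 1 -> legal
(3,1): flips 2 -> legal
(3,2): flips 2 -> legal
(3,5): no bracket -> illegal
(3,6): flips 1 -> legal
(4,0): flips 3 -> legal
(4,6): flips 1 -> legal
(5,0): no bracket -> illegal
(5,5): flips 1 -> legal
(5,6): no bracket -> illegal
(6,1): flips 2 -> legal
(6,5): no bracket -> illegal
(7,1): flips 1 -> legal
(7,3): flips 2 -> legal
(7,4): flips 1 -> legal
W mobility = 15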